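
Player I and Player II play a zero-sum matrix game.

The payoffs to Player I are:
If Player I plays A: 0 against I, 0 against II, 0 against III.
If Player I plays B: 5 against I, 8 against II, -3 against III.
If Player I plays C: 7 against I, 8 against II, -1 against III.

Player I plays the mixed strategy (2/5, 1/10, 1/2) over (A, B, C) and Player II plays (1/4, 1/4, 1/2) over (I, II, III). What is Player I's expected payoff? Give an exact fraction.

9/5

Against (1/4, 1/4, 1/2), each row's expected payoff is A: 0; B: 7/4; C: 13/4.
Taking the (2/5, 1/10, 1/2)-weighted average: (2/5)·(0) + (1/10)·(7/4) + (1/2)·(13/4) = 9/5.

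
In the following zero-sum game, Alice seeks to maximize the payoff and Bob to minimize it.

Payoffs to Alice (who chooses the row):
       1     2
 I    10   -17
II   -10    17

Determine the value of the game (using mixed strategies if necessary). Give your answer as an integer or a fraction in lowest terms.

Row minima are -17 and -10, so Alice's maximin is -10; column maxima are 10 and 17, so Bob's minimax is 10. These differ, so the equilibrium is in mixed strategies.
Let Alice play I with probability p. Bob is indifferent when 10p − 10(1−p) = −17p + 17(1−p), giving p = 1/2.
Let Bob play 1 with probability q. Alice is indifferent when 10q − 17(1−q) = −10q + 17(1−q), giving q = 17/27.
The value is 10·(17/27) + (-17)·(10/27) = 0.

0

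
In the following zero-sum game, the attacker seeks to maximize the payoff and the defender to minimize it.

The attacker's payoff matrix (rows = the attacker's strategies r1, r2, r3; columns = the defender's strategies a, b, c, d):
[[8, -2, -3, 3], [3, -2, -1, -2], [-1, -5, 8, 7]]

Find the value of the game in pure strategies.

Row minima: -3, -2, -5 → the attacker's maximin is -2.
Column maxima: 8, -2, 8, 7 → the defender's minimax is -2.
They coincide at (r2, b), so the value is -2.

-2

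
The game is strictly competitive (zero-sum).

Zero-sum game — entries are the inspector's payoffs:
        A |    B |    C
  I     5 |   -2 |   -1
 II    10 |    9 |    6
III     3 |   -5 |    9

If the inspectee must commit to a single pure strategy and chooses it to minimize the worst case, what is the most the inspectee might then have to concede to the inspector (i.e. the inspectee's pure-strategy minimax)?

9

The worst case (largest entry) in each column is A: 10, B: 9, C: 9.
The best (smallest) of these is 9.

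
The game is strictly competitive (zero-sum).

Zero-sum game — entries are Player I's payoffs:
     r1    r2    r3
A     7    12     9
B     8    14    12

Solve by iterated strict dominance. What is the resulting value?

8

Column r2 is strictly dominated by r1 for Player II (7<12, 8<14); eliminate r2.
Row A is strictly dominated by row B (8>7, 12>9); eliminate A.
Column r3 is strictly dominated by r1 for Player II (8<12); eliminate r3.
Only (B, r1) remains, with payoff 8.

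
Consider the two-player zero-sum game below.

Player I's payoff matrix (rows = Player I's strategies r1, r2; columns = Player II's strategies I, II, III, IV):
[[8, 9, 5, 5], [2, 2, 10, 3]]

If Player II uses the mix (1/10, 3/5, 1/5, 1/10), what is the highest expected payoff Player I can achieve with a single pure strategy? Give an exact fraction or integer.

77/10

r1: (8)·(1/10) + (9)·(3/5) + (5)·(1/5) + (5)·(1/10) = 77/10.
r2: (2)·(1/10) + (2)·(3/5) + (10)·(1/5) + (3)·(1/10) = 37/10.
The best pure response is r1 with expected payoff 77/10.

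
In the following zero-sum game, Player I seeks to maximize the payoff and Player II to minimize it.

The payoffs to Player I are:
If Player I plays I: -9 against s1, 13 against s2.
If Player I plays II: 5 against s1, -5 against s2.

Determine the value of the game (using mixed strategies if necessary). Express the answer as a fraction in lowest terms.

5/8

Row minima are -9 and -5, so Player I's maximin is -5; column maxima are 5 and 13, so Player II's minimax is 5. These differ, so the equilibrium is in mixed strategies.
Let Player I play I with probability p. Player II is indifferent when −9p + 5(1−p) = 13p − 5(1−p), giving p = 5/16.
Let Player II play s1 with probability q. Player I is indifferent when −9q + 13(1−q) = 5q − 5(1−q), giving q = 9/16.
The value is -9·(9/16) + (13)·(7/16) = 5/8.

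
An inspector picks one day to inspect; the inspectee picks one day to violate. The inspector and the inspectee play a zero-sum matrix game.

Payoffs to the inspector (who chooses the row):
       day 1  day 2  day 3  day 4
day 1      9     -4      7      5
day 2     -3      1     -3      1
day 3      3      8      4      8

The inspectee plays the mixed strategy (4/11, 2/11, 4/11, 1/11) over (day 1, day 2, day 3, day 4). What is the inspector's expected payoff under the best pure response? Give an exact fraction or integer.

day 1: (9)·(4/11) + (-4)·(2/11) + (7)·(4/11) + (5)·(1/11) = 61/11.
day 2: (-3)·(4/11) + (1)·(2/11) + (-3)·(4/11) + (1)·(1/11) = -21/11.
day 3: (3)·(4/11) + (8)·(2/11) + (4)·(4/11) + (8)·(1/11) = 52/11.
The best pure response is day 1 with expected payoff 61/11.

61/11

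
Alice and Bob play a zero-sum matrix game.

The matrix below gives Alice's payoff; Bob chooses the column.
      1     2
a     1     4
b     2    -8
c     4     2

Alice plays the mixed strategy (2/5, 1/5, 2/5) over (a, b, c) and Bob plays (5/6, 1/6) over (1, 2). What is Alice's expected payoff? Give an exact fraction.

Against (5/6, 1/6), each row's expected payoff is a: 3/2; b: 1/3; c: 11/3.
Taking the (2/5, 1/5, 2/5)-weighted average: (2/5)·(3/2) + (1/5)·(1/3) + (2/5)·(11/3) = 32/15.

32/15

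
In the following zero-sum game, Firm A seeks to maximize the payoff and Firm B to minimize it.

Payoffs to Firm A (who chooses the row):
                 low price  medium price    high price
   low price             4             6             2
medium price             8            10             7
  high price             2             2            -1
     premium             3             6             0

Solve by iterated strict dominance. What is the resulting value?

Column medium price is strictly dominated by high price for Firm B (2<6, 7<10, -1<2, 0<6); eliminate medium price.
Column low price is strictly dominated by high price for Firm B (2<4, 7<8, -1<2, 0<3); eliminate low price.
Row high price is strictly dominated by row low price (2>-1); eliminate high price.
Row low price is strictly dominated by row medium price (7>2); eliminate low price.
Row premium is strictly dominated by row medium price (7>0); eliminate premium.
Only (medium price, high price) remains, with payoff 7.

7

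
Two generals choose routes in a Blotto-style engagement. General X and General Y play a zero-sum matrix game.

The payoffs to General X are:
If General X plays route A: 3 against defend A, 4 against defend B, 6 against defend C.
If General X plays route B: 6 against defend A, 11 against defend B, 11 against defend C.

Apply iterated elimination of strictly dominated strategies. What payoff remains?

Row route A is strictly dominated by row route B (6>3, 11>4, 11>6); eliminate route A.
Column defend B is strictly dominated by defend A for General Y (6<11); eliminate defend B.
Column defend C is strictly dominated by defend A for General Y (6<11); eliminate defend C.
Only (route B, defend A) remains, with payoff 6.

6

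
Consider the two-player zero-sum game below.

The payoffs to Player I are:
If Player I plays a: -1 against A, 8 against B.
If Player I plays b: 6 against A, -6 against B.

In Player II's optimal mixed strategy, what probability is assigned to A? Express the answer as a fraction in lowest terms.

Row minima are -1 and -6, so Player I's maximin is -1; column maxima are 6 and 8, so Player II's minimax is 6. These differ, so the equilibrium is in mixed strategies.
Let Player II play A with probability q. Player I is indifferent when −q + 8(1−q) = 6q − 6(1−q), giving q = 2/3.

2/3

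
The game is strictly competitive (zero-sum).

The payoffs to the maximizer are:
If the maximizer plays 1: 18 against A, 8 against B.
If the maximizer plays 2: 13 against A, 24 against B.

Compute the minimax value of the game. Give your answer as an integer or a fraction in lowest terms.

328/21

Row minima are 8 and 13, so the maximizer's maximin is 13; column maxima are 18 and 24, so the minimizer's minimax is 18. These differ, so the equilibrium is in mixed strategies.
Let the maximizer play 1 with probability p. The minimizer is indifferent when 18p + 13(1−p) = 8p + 24(1−p), giving p = 11/21.
Let the minimizer play A with probability q. The maximizer is indifferent when 18q + 8(1−q) = 13q + 24(1−q), giving q = 16/21.
The value is 18·(16/21) + (8)·(5/21) = 328/21.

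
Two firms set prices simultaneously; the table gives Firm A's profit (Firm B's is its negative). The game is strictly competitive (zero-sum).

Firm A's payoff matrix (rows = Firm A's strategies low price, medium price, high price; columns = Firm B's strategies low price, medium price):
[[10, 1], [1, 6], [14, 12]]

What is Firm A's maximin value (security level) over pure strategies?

12

The worst-case payoff for each row is low price: 1, medium price: 1, high price: 12.
The best of these is 12.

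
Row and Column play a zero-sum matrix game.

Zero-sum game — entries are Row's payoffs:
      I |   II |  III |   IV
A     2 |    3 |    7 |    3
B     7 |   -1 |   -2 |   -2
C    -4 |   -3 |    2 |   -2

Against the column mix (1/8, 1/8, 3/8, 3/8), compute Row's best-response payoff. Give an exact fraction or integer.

A: (2)·(1/8) + (3)·(1/8) + (7)·(3/8) + (3)·(3/8) = 35/8.
B: (7)·(1/8) + (-1)·(1/8) + (-2)·(3/8) + (-2)·(3/8) = -3/4.
C: (-4)·(1/8) + (-3)·(1/8) + (2)·(3/8) + (-2)·(3/8) = -7/8.
The best pure response is A with expected payoff 35/8.

35/8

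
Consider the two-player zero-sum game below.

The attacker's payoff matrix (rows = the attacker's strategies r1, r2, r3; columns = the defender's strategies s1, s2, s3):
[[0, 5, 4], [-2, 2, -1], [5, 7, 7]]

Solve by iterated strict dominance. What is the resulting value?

5

Column s2 is strictly dominated by s1 for the defender (0<5, -2<2, 5<7); eliminate s2.
Row r1 is strictly dominated by row r3 (5>0, 7>4); eliminate r1.
Row r2 is strictly dominated by row r3 (5>-2, 7>-1); eliminate r2.
Column s3 is strictly dominated by s1 for the defender (5<7); eliminate s3.
Only (r3, s1) remains, with payoff 5.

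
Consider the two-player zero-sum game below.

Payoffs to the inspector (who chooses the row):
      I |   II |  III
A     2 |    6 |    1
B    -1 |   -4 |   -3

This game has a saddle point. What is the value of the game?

1

Row minima: 1, -4 → the inspector's maximin is 1.
Column maxima: 2, 6, 1 → the inspectee's minimax is 1.
They coincide at (A, III), so the value is 1.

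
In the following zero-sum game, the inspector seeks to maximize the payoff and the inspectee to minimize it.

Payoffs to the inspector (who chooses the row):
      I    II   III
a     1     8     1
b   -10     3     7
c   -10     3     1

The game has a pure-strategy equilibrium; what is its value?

1

Row minima: 1, -10, -10 → the inspector's maximin is 1.
Column maxima: 1, 8, 7 → the inspectee's minimax is 1.
They coincide at (a, I), so the value is 1.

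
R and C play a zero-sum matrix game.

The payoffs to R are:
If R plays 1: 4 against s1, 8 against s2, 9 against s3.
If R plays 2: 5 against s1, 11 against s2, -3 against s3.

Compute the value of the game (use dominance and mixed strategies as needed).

57/13

Column s2 is strictly dominated by s1 for C (it gives R more in every row).
The remaining 2×2 game on (1, 2) × (s1, s3) has no saddle point. Let R play 1 with probability p; indifference gives 4p + 5(1−p) = 9p − 3(1−p), so p = 8/13.
Similarly C's optimal q on s1 is 12/13, and the value is 4·(12/13) + (9)·(1/13) = 57/13.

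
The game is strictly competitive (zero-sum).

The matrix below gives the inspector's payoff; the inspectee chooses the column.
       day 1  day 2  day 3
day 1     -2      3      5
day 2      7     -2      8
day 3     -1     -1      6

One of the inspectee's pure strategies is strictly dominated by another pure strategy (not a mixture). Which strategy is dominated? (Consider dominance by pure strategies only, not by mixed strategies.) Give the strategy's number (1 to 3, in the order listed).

The inspectee prefers columns that give the inspector less. Compare day 3 with day 1: -2 < 5, 7 < 8, -1 < 6.
So day 1 strictly dominates day 3 for the inspectee; day 3 is strictly dominated.

3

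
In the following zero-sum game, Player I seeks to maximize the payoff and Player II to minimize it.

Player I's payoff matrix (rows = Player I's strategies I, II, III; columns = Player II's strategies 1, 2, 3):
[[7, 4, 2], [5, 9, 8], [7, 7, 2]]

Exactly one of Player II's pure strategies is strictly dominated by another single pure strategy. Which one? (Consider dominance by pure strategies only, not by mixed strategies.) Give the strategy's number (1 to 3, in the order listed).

Player II prefers columns that give Player I less. Compare 2 with 3: 2 < 4, 8 < 9, 2 < 7.
So 3 strictly dominates 2 for Player II; 2 is strictly dominated.

2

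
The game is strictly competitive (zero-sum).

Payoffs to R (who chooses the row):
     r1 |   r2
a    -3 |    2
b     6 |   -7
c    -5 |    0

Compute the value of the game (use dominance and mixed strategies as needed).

-1/2

Row c is strictly dominated by row a, so R never plays it.
The remaining 2×2 game on (a, b) × (r1, r2) has no saddle point. Let R play a with probability p; indifference gives −3p + 6(1−p) = 2p − 7(1−p), so p = 13/18.
Similarly C's optimal q on r1 is 1/2, and the value is -3·(1/2) + (2)·(1/2) = -1/2.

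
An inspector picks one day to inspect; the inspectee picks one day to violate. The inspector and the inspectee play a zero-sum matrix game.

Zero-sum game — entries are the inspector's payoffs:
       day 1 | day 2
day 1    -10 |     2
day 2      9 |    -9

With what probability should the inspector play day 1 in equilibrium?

3/5

Row minima are -10 and -9, so the inspector's maximin is -9; column maxima are 9 and 2, so the inspectee's minimax is 2. These differ, so the equilibrium is in mixed strategies.
Let the inspector play day 1 with probability p. The inspectee is indifferent when −10p + 9(1−p) = 2p − 9(1−p), giving p = 3/5.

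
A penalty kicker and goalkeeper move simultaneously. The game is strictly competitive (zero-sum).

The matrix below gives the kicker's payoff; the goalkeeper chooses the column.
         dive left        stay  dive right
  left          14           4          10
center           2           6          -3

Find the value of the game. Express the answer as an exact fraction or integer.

24/5

Column dive left is strictly dominated by dive right for the goalkeeper (it gives the kicker more in every row).
The remaining 2×2 game on (left, center) × (stay, dive right) has no saddle point. Let the kicker play left with probability p; indifference gives 4p + 6(1−p) = 10p − 3(1−p), so p = 3/5.
Similarly the goalkeeper's optimal q on stay is 13/15, and the value is 4·(13/15) + (10)·(2/15) = 24/5.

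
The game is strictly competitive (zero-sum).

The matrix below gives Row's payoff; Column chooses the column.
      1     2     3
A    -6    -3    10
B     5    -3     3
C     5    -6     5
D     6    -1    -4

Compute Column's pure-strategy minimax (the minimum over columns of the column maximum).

-1

The worst case (largest entry) in each column is 1: 6, 2: -1, 3: 10.
The best (smallest) of these is -1.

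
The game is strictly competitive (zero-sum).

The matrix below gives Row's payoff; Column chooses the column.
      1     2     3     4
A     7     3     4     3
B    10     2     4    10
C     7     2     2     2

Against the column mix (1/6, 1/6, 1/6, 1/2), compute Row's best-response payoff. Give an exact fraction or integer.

A: (7)·(1/6) + (3)·(1/6) + (4)·(1/6) + (3)·(1/2) = 23/6.
B: (10)·(1/6) + (2)·(1/6) + (4)·(1/6) + (10)·(1/2) = 23/3.
C: (7)·(1/6) + (2)·(1/6) + (2)·(1/6) + (2)·(1/2) = 17/6.
The best pure response is B with expected payoff 23/3.

23/3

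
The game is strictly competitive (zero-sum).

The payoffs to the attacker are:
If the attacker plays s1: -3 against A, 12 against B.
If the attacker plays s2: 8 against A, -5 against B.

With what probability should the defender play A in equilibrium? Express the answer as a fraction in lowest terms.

Row minima are -3 and -5, so the attacker's maximin is -3; column maxima are 8 and 12, so the defender's minimax is 8. These differ, so the equilibrium is in mixed strategies.
Let the defender play A with probability q. The attacker is indifferent when −3q + 12(1−q) = 8q − 5(1−q), giving q = 17/28.

17/28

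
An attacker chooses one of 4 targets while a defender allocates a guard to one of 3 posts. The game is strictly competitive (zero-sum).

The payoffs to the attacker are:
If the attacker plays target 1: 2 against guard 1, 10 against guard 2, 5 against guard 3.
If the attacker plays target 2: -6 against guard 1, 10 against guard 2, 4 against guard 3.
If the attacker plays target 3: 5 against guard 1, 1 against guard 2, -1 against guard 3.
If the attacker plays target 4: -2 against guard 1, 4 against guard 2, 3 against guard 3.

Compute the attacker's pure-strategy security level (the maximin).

2

The worst-case payoff for each row is target 1: 2, target 2: -6, target 3: -1, target 4: -2.
The best of these is 2.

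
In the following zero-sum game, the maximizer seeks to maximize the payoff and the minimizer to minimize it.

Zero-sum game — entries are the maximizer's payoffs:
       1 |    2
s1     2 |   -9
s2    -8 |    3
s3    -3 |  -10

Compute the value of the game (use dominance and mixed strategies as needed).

-3

Row s3 is strictly dominated by row s1, so the maximizer never plays it.
The remaining 2×2 game on (s1, s2) × (1, 2) has no saddle point. Let the maximizer play s1 with probability p; indifference gives 2p − 8(1−p) = −9p + 3(1−p), so p = 1/2.
Similarly the minimizer's optimal q on 1 is 6/11, and the value is 2·(6/11) + (-9)·(5/11) = -3.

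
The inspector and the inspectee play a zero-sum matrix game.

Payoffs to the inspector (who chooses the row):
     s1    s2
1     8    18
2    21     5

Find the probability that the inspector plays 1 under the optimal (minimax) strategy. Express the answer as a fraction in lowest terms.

Row minima are 8 and 5, so the inspector's maximin is 8; column maxima are 21 and 18, so the inspectee's minimax is 18. These differ, so the equilibrium is in mixed strategies.
Let the inspector play 1 with probability p. The inspectee is indifferent when 8p + 21(1−p) = 18p + 5(1−p), giving p = 8/13.

8/13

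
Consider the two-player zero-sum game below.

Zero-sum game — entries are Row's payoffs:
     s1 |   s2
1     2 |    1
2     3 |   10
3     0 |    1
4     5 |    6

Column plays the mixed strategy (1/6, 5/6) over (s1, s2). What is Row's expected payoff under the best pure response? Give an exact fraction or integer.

1: (2)·(1/6) + (1)·(5/6) = 7/6.
2: (3)·(1/6) + (10)·(5/6) = 53/6.
3: (0)·(1/6) + (1)·(5/6) = 5/6.
4: (5)·(1/6) + (6)·(5/6) = 35/6.
The best pure response is 2 with expected payoff 53/6.

53/6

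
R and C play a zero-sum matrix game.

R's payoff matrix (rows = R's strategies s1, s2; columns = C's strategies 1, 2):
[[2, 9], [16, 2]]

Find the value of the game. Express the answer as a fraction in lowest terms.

Row minima are 2 and 2, so R's maximin is 2; column maxima are 16 and 9, so C's minimax is 9. These differ, so the equilibrium is in mixed strategies.
Let R play s1 with probability p. C is indifferent when 2p + 16(1−p) = 9p + 2(1−p), giving p = 2/3.
Let C play 1 with probability q. R is indifferent when 2q + 9(1−q) = 16q + 2(1−q), giving q = 1/3.
The value is 2·(1/3) + (9)·(2/3) = 20/3.

20/3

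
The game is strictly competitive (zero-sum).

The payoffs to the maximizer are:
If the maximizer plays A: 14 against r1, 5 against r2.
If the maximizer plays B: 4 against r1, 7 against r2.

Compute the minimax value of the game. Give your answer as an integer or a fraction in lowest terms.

13/2

Row minima are 5 and 4, so the maximizer's maximin is 5; column maxima are 14 and 7, so the minimizer's minimax is 7. These differ, so the equilibrium is in mixed strategies.
Let the maximizer play A with probability p. The minimizer is indifferent when 14p + 4(1−p) = 5p + 7(1−p), giving p = 1/4.
Let the minimizer play r1 with probability q. The maximizer is indifferent when 14q + 5(1−q) = 4q + 7(1−q), giving q = 1/6.
The value is 14·(1/6) + (5)·(5/6) = 13/2.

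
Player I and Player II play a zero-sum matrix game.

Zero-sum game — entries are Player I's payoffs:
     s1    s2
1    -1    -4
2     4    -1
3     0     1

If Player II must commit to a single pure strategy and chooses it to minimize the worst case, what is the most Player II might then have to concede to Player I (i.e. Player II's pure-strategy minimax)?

The worst case (largest entry) in each column is s1: 4, s2: 1.
The best (smallest) of these is 1.

1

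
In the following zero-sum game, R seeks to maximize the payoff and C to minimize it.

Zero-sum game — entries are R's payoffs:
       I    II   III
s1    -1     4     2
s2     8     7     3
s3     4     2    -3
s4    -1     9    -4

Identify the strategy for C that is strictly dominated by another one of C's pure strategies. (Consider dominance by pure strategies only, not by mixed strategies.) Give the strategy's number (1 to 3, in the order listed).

C prefers columns that give R less. Compare II with III: 2 < 4, 3 < 7, -3 < 2, -4 < 9.
So III strictly dominates II for C; II is strictly dominated.

2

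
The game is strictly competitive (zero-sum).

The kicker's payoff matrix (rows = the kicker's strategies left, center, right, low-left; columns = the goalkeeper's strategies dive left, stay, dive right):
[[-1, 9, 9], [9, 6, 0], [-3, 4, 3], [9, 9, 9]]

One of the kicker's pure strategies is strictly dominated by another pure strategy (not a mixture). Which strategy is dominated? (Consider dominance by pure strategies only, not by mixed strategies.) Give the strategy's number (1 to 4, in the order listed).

Compare right with left: -1 > -3, 9 > 4, 9 > 3.
So left strictly dominates right for the kicker; right is strictly dominated.

3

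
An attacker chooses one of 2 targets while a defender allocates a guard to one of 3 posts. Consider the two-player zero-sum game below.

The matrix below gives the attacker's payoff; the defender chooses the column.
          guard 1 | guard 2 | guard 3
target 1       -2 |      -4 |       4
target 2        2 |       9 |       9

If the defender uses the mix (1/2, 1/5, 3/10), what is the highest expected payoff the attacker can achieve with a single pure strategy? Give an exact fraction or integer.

11/2

target 1: (-2)·(1/2) + (-4)·(1/5) + (4)·(3/10) = -3/5.
target 2: (2)·(1/2) + (9)·(1/5) + (9)·(3/10) = 11/2.
The best pure response is target 2 with expected payoff 11/2.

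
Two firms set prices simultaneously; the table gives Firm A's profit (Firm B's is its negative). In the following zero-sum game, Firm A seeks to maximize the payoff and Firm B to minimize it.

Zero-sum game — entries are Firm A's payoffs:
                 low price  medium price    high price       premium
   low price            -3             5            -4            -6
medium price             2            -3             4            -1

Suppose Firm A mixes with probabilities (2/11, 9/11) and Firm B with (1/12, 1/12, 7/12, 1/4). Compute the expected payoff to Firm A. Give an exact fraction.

32/33

Against (1/12, 1/12, 7/12, 1/4), each row's expected payoff is low price: -11/3; medium price: 2.
Taking the (2/11, 9/11)-weighted average: (2/11)·(-11/3) + (9/11)·(2) = 32/33.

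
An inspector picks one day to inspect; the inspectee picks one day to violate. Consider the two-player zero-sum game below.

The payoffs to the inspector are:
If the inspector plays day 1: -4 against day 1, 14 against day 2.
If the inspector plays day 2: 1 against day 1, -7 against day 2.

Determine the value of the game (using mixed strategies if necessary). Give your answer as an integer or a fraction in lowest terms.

-7/13

Row minima are -4 and -7, so the inspector's maximin is -4; column maxima are 1 and 14, so the inspectee's minimax is 1. These differ, so the equilibrium is in mixed strategies.
Let the inspector play day 1 with probability p. The inspectee is indifferent when −4p + (1−p) = 14p − 7(1−p), giving p = 4/13.
Let the inspectee play day 1 with probability q. The inspector is indifferent when −4q + 14(1−q) = q − 7(1−q), giving q = 21/26.
The value is -4·(21/26) + (14)·(5/26) = -7/13.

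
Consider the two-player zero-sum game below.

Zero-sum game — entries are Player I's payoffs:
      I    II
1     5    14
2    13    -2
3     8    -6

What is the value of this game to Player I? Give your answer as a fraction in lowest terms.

Row 3 is strictly dominated by row 2, so Player I never plays it.
The remaining 2×2 game on (1, 2) × (I, II) has no saddle point. Let Player I play 1 with probability p; indifference gives 5p + 13(1−p) = 14p − 2(1−p), so p = 5/8.
Similarly Player II's optimal q on I is 2/3, and the value is 5·(2/3) + (14)·(1/3) = 8.

8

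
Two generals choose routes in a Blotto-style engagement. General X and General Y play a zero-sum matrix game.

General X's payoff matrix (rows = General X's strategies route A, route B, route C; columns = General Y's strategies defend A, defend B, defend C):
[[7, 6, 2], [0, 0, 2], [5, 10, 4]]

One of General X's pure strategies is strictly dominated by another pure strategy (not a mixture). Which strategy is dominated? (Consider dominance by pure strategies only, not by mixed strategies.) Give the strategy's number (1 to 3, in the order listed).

Compare route B with route C: 5 > 0, 10 > 0, 4 > 2.
So route C strictly dominates route B for General X; route B is strictly dominated.

2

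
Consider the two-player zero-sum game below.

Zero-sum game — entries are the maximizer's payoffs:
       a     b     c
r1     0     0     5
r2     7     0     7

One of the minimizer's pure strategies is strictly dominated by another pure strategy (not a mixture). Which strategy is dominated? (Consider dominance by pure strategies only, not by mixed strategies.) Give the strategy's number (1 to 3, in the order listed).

The minimizer prefers columns that give the maximizer less. Compare c with b: 0 < 5, 0 < 7.
So b strictly dominates c for the minimizer; c is strictly dominated.

3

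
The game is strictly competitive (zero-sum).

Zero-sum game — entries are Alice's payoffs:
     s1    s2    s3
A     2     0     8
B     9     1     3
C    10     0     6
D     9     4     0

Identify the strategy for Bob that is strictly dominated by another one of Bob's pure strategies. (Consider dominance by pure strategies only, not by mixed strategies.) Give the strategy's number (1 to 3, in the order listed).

1

Bob prefers columns that give Alice less. Compare s1 with s2: 0 < 2, 1 < 9, 0 < 10, 4 < 9.
So s2 strictly dominates s1 for Bob; s1 is strictly dominated.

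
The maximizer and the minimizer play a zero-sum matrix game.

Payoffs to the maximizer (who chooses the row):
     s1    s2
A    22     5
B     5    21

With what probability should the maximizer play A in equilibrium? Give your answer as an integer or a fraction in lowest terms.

16/33

Row minima are 5 and 5, so the maximizer's maximin is 5; column maxima are 22 and 21, so the minimizer's minimax is 21. These differ, so the equilibrium is in mixed strategies.
Let the maximizer play A with probability p. The minimizer is indifferent when 22p + 5(1−p) = 5p + 21(1−p), giving p = 16/33.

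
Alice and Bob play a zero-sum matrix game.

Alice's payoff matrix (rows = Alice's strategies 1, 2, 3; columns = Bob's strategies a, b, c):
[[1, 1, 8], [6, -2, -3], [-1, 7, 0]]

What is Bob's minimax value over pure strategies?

The worst case (largest entry) in each column is a: 6, b: 7, c: 8.
The best (smallest) of these is 6.

6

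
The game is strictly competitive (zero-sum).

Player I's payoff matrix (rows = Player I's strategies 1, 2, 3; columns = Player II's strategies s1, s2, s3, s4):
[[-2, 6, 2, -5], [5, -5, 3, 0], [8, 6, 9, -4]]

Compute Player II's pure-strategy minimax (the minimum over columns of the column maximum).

0

The worst case (largest entry) in each column is s1: 8, s2: 6, s3: 9, s4: 0.
The best (smallest) of these is 0.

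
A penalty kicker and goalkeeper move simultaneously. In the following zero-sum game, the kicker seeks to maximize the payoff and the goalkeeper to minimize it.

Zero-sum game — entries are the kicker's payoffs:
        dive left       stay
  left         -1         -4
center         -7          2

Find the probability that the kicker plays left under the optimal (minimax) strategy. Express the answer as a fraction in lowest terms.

Row minima are -4 and -7, so the kicker's maximin is -4; column maxima are -1 and 2, so the goalkeeper's minimax is -1. These differ, so the equilibrium is in mixed strategies.
Let the kicker play left with probability p. The goalkeeper is indifferent when −p − 7(1−p) = −4p + 2(1−p), giving p = 3/4.

3/4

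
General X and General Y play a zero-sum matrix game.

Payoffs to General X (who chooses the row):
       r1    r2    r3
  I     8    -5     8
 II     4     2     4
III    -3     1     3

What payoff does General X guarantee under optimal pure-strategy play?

2

Row minima: -5, 2, -3 → General X's maximin is 2.
Column maxima: 8, 2, 8 → General Y's minimax is 2.
They coincide at (II, r2), so the value is 2.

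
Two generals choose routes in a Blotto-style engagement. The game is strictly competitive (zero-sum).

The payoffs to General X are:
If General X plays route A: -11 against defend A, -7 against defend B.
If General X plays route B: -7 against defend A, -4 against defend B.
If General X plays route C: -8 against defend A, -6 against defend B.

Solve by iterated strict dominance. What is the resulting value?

-7

Row route C is strictly dominated by row route B (-7>-8, -4>-6); eliminate route C.
Row route A is strictly dominated by row route B (-7>-11, -4>-7); eliminate route A.
Column defend B is strictly dominated by defend A for General Y (-7<-4); eliminate defend B.
Only (route B, defend A) remains, with payoff -7.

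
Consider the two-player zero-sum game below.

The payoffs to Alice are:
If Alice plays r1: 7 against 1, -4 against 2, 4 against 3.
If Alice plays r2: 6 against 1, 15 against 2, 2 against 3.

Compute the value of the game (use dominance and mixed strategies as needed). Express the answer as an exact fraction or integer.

Column 1 is strictly dominated by 3 for Bob (it gives Alice more in every row).
The remaining 2×2 game on (r1, r2) × (2, 3) has no saddle point. Let Alice play r1 with probability p; indifference gives −4p + 15(1−p) = 4p + 2(1−p), so p = 13/21.
Similarly Bob's optimal q on 2 is 2/21, and the value is -4·(2/21) + (4)·(19/21) = 68/21.

68/21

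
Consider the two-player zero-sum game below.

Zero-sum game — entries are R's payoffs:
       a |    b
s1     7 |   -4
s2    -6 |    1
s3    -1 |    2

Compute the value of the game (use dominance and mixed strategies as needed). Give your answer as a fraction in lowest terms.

Row s2 is strictly dominated by row s3, so R never plays it.
The remaining 2×2 game on (s1, s3) × (a, b) has no saddle point. Let R play s1 with probability p; indifference gives 7p − (1−p) = −4p + 2(1−p), so p = 3/14.
Similarly C's optimal q on a is 3/7, and the value is 7·(3/7) + (-4)·(4/7) = 5/7.

5/7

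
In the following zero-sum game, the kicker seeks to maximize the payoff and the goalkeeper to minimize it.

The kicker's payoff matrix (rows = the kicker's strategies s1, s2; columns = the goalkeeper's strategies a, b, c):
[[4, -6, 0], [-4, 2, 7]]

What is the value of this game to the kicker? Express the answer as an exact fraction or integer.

-1

Column c is strictly dominated by b for the goalkeeper (it gives the kicker more in every row).
The remaining 2×2 game on (s1, s2) × (a, b) has no saddle point. Let the kicker play s1 with probability p; indifference gives 4p − 4(1−p) = −6p + 2(1−p), so p = 3/8.
Similarly the goalkeeper's optimal q on a is 1/2, and the value is 4·(1/2) + (-6)·(1/2) = -1.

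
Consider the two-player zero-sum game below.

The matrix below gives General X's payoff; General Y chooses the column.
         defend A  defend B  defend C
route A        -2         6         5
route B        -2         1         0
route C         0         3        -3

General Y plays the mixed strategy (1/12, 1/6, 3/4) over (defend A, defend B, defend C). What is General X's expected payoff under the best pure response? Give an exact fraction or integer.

55/12

route A: (-2)·(1/12) + (6)·(1/6) + (5)·(3/4) = 55/12.
route B: (-2)·(1/12) + (1)·(1/6) + (0)·(3/4) = 0.
route C: (0)·(1/12) + (3)·(1/6) + (-3)·(3/4) = -7/4.
The best pure response is route A with expected payoff 55/12.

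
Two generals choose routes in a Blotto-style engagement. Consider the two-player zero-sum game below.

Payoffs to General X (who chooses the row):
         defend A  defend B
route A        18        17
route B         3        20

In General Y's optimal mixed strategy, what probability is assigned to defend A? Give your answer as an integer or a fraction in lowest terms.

Row minima are 17 and 3, so General X's maximin is 17; column maxima are 18 and 20, so General Y's minimax is 18. These differ, so the equilibrium is in mixed strategies.
Let General Y play defend A with probability q. General X is indifferent when 18q + 17(1−q) = 3q + 20(1−q), giving q = 1/6.

1/6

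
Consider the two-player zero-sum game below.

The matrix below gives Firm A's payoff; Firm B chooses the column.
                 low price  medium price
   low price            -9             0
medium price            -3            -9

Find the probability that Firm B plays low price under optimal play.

Row minima are -9 and -9, so Firm A's maximin is -9; column maxima are -3 and 0, so Firm B's minimax is -3. These differ, so the equilibrium is in mixed strategies.
Let Firm B play low price with probability q. Firm A is indifferent when −9q = −3q − 9(1−q), giving q = 3/5.

3/5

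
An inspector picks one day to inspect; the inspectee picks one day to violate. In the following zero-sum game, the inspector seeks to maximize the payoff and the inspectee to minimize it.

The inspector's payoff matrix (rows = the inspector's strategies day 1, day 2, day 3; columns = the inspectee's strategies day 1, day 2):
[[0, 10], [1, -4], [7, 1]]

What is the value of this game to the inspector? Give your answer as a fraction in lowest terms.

Row day 2 is strictly dominated by row day 3, so the inspector never plays it.
The remaining 2×2 game on (day 1, day 3) × (day 1, day 2) has no saddle point. Let the inspector play day 1 with probability p; indifference gives 7(1−p) = 10p + (1−p), so p = 3/8.
Similarly the inspectee's optimal q on day 1 is 9/16, and the value is 0·(9/16) + (10)·(7/16) = 35/8.

35/8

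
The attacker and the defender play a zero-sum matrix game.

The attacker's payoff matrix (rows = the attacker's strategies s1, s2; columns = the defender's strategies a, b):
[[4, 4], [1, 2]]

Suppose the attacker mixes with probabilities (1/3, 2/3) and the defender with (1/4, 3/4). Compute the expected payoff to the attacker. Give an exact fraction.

Against (1/4, 3/4), each row's expected payoff is s1: 4; s2: 7/4.
Taking the (1/3, 2/3)-weighted average: (1/3)·(4) + (2/3)·(7/4) = 5/2.

5/2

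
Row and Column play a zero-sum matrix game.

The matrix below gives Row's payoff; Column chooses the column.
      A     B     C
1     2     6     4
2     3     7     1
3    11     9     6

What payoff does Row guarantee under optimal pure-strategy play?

6

Row minima: 2, 1, 6 → Row's maximin is 6.
Column maxima: 11, 9, 6 → Column's minimax is 6.
They coincide at (3, C), so the value is 6.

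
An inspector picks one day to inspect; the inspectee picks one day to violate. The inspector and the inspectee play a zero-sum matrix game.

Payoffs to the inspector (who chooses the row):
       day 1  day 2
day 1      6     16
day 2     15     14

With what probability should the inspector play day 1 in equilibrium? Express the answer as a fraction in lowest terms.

1/11

Row minima are 6 and 14, so the inspector's maximin is 14; column maxima are 15 and 16, so the inspectee's minimax is 15. These differ, so the equilibrium is in mixed strategies.
Let the inspector play day 1 with probability p. The inspectee is indifferent when 6p + 15(1−p) = 16p + 14(1−p), giving p = 1/11.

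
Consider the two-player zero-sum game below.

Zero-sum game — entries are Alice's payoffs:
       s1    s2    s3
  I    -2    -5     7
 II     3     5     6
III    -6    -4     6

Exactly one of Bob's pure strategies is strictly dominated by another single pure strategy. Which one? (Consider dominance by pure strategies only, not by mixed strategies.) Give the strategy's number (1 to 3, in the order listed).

3

Bob prefers columns that give Alice less. Compare s3 with s1: -2 < 7, 3 < 6, -6 < 6.
So s1 strictly dominates s3 for Bob; s3 is strictly dominated.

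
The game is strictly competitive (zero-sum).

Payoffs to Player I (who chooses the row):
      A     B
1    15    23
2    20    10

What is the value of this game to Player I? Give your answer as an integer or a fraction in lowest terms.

155/9

Row minima are 15 and 10, so Player I's maximin is 15; column maxima are 20 and 23, so Player II's minimax is 20. These differ, so the equilibrium is in mixed strategies.
Let Player I play 1 with probability p. Player II is indifferent when 15p + 20(1−p) = 23p + 10(1−p), giving p = 5/9.
Let Player II play A with probability q. Player I is indifferent when 15q + 23(1−q) = 20q + 10(1−q), giving q = 13/18.
The value is 15·(13/18) + (23)·(5/18) = 155/9.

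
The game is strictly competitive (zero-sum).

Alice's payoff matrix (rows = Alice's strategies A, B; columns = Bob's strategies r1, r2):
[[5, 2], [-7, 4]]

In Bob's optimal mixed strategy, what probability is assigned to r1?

Row minima are 2 and -7, so Alice's maximin is 2; column maxima are 5 and 4, so Bob's minimax is 4. These differ, so the equilibrium is in mixed strategies.
Let Bob play r1 with probability q. Alice is indifferent when 5q + 2(1−q) = −7q + 4(1−q), giving q = 1/7.

1/7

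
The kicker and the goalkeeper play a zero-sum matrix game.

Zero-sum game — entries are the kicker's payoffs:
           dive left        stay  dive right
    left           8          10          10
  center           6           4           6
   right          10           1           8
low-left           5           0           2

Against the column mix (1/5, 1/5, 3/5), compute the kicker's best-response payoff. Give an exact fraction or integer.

left: (8)·(1/5) + (10)·(1/5) + (10)·(3/5) = 48/5.
center: (6)·(1/5) + (4)·(1/5) + (6)·(3/5) = 28/5.
right: (10)·(1/5) + (1)·(1/5) + (8)·(3/5) = 7.
low-left: (5)·(1/5) + (0)·(1/5) + (2)·(3/5) = 11/5.
The best pure response is left with expected payoff 48/5.

48/5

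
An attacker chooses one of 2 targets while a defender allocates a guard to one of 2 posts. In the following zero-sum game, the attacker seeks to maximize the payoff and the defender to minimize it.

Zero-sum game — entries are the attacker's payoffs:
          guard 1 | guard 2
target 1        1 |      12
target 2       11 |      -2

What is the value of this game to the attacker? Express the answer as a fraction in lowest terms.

67/12

Row minima are 1 and -2, so the attacker's maximin is 1; column maxima are 11 and 12, so the defender's minimax is 11. These differ, so the equilibrium is in mixed strategies.
Let the attacker play target 1 with probability p. The defender is indifferent when p + 11(1−p) = 12p − 2(1−p), giving p = 13/24.
Let the defender play guard 1 with probability q. The attacker is indifferent when q + 12(1−q) = 11q − 2(1−q), giving q = 7/12.
The value is 1·(7/12) + (12)·(5/12) = 67/12.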